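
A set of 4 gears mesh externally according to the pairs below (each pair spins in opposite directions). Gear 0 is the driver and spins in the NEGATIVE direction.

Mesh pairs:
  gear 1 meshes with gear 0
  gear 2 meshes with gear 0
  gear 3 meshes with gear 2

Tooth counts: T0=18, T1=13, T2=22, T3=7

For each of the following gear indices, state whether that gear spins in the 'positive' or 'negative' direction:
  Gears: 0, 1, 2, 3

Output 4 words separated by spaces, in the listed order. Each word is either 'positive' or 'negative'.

Gear 0 (driver): negative (depth 0)
  gear 1: meshes with gear 0 -> depth 1 -> positive (opposite of gear 0)
  gear 2: meshes with gear 0 -> depth 1 -> positive (opposite of gear 0)
  gear 3: meshes with gear 2 -> depth 2 -> negative (opposite of gear 2)
Queried indices 0, 1, 2, 3 -> negative, positive, positive, negative

Answer: negative positive positive negative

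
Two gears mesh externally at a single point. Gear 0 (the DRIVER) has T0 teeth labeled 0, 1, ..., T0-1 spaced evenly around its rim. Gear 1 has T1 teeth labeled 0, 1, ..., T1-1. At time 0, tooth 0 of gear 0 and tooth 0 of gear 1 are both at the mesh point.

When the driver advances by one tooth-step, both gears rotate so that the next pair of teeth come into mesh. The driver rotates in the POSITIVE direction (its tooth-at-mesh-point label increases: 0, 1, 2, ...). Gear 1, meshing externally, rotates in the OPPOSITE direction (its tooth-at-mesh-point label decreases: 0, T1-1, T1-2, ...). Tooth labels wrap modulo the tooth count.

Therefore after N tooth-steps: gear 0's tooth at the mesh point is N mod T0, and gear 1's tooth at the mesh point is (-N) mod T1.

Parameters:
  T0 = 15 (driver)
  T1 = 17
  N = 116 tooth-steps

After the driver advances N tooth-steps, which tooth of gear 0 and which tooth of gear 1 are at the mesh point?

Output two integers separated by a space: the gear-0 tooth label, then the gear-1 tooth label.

Gear 0 (driver, T0=15): tooth at mesh = N mod T0
  116 = 7 * 15 + 11, so 116 mod 15 = 11
  gear 0 tooth = 11
Gear 1 (driven, T1=17): tooth at mesh = (-N) mod T1
  116 = 6 * 17 + 14, so 116 mod 17 = 14
  (-116) mod 17 = (-14) mod 17 = 17 - 14 = 3
Mesh after 116 steps: gear-0 tooth 11 meets gear-1 tooth 3

Answer: 11 3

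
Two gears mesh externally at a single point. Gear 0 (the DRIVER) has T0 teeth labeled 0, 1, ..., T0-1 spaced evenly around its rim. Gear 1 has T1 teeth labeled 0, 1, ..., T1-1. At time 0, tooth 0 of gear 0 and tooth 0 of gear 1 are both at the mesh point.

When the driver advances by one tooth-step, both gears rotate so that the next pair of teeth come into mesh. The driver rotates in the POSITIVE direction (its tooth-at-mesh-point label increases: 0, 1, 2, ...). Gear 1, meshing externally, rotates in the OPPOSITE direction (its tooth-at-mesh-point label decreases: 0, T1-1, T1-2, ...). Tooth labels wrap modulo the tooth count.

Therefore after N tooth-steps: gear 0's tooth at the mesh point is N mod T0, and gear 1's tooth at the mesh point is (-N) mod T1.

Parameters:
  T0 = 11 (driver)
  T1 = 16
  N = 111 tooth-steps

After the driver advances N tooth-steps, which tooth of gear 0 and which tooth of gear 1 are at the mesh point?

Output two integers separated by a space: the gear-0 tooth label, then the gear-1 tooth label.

Gear 0 (driver, T0=11): tooth at mesh = N mod T0
  111 = 10 * 11 + 1, so 111 mod 11 = 1
  gear 0 tooth = 1
Gear 1 (driven, T1=16): tooth at mesh = (-N) mod T1
  111 = 6 * 16 + 15, so 111 mod 16 = 15
  (-111) mod 16 = (-15) mod 16 = 16 - 15 = 1
Mesh after 111 steps: gear-0 tooth 1 meets gear-1 tooth 1

Answer: 1 1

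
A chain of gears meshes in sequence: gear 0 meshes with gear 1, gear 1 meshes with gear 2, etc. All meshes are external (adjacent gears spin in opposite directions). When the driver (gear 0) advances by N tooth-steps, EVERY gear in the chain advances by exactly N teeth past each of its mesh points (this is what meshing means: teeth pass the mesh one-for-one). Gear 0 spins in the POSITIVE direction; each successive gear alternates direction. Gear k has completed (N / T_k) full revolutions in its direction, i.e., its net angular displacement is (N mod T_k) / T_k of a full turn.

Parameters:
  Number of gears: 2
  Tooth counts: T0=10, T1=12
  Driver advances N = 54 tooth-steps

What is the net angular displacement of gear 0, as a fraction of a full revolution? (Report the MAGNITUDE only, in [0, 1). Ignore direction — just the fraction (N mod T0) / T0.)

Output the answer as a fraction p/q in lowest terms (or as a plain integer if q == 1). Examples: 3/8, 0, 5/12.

Chain of 2 gears, tooth counts: [10, 12]
  gear 0: T0=10, direction=positive, advance = 54 mod 10 = 4 teeth = 4/10 turn
  gear 1: T1=12, direction=negative, advance = 54 mod 12 = 6 teeth = 6/12 turn
Gear 0: 54 mod 10 = 4
Fraction = 4 / 10 = 2/5 (gcd(4,10)=2) = 2/5

Answer: 2/5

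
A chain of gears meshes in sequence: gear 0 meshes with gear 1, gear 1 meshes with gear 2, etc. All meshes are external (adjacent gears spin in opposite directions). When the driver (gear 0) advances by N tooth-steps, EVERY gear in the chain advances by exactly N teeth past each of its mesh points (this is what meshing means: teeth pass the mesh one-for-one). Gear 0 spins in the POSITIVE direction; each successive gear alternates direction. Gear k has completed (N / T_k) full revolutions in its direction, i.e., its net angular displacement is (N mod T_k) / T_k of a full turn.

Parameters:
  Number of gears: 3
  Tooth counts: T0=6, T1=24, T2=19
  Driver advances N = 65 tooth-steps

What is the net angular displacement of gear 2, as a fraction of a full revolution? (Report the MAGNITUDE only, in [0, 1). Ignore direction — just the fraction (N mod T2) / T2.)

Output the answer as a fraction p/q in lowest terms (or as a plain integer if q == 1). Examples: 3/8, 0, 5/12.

Chain of 3 gears, tooth counts: [6, 24, 19]
  gear 0: T0=6, direction=positive, advance = 65 mod 6 = 5 teeth = 5/6 turn
  gear 1: T1=24, direction=negative, advance = 65 mod 24 = 17 teeth = 17/24 turn
  gear 2: T2=19, direction=positive, advance = 65 mod 19 = 8 teeth = 8/19 turn
Gear 2: 65 mod 19 = 8
Fraction = 8 / 19 = 8/19 (gcd(8,19)=1) = 8/19

Answer: 8/19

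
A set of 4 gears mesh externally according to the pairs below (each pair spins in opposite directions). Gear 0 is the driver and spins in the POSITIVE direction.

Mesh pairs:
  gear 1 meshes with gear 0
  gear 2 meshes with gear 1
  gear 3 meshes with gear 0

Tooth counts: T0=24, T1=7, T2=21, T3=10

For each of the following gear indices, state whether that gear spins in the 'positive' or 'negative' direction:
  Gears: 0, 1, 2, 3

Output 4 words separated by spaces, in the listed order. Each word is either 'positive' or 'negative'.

Gear 0 (driver): positive (depth 0)
  gear 1: meshes with gear 0 -> depth 1 -> negative (opposite of gear 0)
  gear 2: meshes with gear 1 -> depth 2 -> positive (opposite of gear 1)
  gear 3: meshes with gear 0 -> depth 1 -> negative (opposite of gear 0)
Queried indices 0, 1, 2, 3 -> positive, negative, positive, negative

Answer: positive negative positive negative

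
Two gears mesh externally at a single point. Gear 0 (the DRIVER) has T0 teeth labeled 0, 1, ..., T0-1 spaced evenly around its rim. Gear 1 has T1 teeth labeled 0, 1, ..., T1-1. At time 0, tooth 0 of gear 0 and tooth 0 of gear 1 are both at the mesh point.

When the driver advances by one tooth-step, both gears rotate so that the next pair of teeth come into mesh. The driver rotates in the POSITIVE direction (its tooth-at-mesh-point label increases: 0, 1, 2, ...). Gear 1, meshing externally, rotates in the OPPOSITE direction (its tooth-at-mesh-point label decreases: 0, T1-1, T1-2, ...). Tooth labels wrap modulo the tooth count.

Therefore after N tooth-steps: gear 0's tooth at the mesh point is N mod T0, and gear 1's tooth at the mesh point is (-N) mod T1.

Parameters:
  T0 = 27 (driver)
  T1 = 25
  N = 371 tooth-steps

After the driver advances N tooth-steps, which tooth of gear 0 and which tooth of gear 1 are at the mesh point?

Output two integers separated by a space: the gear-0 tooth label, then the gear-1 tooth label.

Answer: 20 4

Derivation:
Gear 0 (driver, T0=27): tooth at mesh = N mod T0
  371 = 13 * 27 + 20, so 371 mod 27 = 20
  gear 0 tooth = 20
Gear 1 (driven, T1=25): tooth at mesh = (-N) mod T1
  371 = 14 * 25 + 21, so 371 mod 25 = 21
  (-371) mod 25 = (-21) mod 25 = 25 - 21 = 4
Mesh after 371 steps: gear-0 tooth 20 meets gear-1 tooth 4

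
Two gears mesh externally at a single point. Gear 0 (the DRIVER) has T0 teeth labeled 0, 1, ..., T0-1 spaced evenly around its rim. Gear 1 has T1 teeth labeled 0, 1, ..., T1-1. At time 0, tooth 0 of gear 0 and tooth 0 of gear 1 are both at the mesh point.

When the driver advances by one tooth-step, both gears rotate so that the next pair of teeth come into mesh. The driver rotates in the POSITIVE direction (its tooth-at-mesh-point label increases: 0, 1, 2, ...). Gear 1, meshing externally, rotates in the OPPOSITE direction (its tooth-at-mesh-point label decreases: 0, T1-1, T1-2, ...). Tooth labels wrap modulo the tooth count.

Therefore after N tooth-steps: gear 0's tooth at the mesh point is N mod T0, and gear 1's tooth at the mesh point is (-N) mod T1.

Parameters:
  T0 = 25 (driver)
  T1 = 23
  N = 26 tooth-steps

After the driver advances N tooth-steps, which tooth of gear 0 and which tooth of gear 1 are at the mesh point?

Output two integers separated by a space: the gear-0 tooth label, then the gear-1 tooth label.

Answer: 1 20

Derivation:
Gear 0 (driver, T0=25): tooth at mesh = N mod T0
  26 = 1 * 25 + 1, so 26 mod 25 = 1
  gear 0 tooth = 1
Gear 1 (driven, T1=23): tooth at mesh = (-N) mod T1
  26 = 1 * 23 + 3, so 26 mod 23 = 3
  (-26) mod 23 = (-3) mod 23 = 23 - 3 = 20
Mesh after 26 steps: gear-0 tooth 1 meets gear-1 tooth 20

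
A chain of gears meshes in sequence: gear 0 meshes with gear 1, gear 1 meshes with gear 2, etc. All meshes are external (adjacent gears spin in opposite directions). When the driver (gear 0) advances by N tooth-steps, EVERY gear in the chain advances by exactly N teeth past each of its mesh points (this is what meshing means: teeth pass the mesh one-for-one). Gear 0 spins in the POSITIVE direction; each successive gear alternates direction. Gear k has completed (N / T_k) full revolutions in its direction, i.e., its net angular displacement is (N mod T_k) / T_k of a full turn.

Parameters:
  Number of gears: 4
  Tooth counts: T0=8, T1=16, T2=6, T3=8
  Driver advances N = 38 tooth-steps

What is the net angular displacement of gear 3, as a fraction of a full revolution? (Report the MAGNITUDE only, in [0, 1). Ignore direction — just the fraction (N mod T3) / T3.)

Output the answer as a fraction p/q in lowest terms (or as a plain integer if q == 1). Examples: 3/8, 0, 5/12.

Answer: 3/4

Derivation:
Chain of 4 gears, tooth counts: [8, 16, 6, 8]
  gear 0: T0=8, direction=positive, advance = 38 mod 8 = 6 teeth = 6/8 turn
  gear 1: T1=16, direction=negative, advance = 38 mod 16 = 6 teeth = 6/16 turn
  gear 2: T2=6, direction=positive, advance = 38 mod 6 = 2 teeth = 2/6 turn
  gear 3: T3=8, direction=negative, advance = 38 mod 8 = 6 teeth = 6/8 turn
Gear 3: 38 mod 8 = 6
Fraction = 6 / 8 = 3/4 (gcd(6,8)=2) = 3/4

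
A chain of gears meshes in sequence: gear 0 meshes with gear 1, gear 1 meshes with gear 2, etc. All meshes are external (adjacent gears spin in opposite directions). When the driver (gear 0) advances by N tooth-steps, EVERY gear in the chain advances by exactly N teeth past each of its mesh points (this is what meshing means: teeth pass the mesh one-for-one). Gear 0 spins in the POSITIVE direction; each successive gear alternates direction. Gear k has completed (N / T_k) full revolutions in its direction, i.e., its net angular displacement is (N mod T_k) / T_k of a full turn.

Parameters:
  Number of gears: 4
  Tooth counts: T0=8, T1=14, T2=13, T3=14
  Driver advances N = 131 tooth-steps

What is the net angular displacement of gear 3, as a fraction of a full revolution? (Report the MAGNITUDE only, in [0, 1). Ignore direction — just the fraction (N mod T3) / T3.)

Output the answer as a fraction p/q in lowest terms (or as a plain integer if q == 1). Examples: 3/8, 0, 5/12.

Chain of 4 gears, tooth counts: [8, 14, 13, 14]
  gear 0: T0=8, direction=positive, advance = 131 mod 8 = 3 teeth = 3/8 turn
  gear 1: T1=14, direction=negative, advance = 131 mod 14 = 5 teeth = 5/14 turn
  gear 2: T2=13, direction=positive, advance = 131 mod 13 = 1 teeth = 1/13 turn
  gear 3: T3=14, direction=negative, advance = 131 mod 14 = 5 teeth = 5/14 turn
Gear 3: 131 mod 14 = 5
Fraction = 5 / 14 = 5/14 (gcd(5,14)=1) = 5/14

Answer: 5/14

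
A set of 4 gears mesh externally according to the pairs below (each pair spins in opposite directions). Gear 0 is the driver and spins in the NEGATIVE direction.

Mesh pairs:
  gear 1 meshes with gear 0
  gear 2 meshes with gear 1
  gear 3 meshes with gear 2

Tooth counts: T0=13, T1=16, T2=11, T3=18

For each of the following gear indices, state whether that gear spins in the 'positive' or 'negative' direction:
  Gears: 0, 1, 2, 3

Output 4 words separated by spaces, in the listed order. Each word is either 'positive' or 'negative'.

Answer: negative positive negative positive

Derivation:
Gear 0 (driver): negative (depth 0)
  gear 1: meshes with gear 0 -> depth 1 -> positive (opposite of gear 0)
  gear 2: meshes with gear 1 -> depth 2 -> negative (opposite of gear 1)
  gear 3: meshes with gear 2 -> depth 3 -> positive (opposite of gear 2)
Queried indices 0, 1, 2, 3 -> negative, positive, negative, positive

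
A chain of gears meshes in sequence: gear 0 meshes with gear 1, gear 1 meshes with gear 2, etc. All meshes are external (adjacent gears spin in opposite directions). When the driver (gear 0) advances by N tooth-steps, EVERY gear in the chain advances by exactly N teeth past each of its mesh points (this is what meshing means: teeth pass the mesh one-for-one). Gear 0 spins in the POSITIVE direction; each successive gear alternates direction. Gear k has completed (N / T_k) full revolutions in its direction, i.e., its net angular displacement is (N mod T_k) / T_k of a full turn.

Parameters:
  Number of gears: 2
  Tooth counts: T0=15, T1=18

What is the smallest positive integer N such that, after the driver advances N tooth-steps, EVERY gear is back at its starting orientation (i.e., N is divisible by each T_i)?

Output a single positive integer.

Answer: 90

Derivation:
Gear k returns to start when N is a multiple of T_k.
All gears at start simultaneously when N is a common multiple of [15, 18]; the smallest such N is lcm(15, 18).
Start: lcm = T0 = 15
Fold in T1=18: gcd(15, 18) = 3; lcm(15, 18) = 15 * 18 / 3 = 270 / 3 = 90
Full cycle length = 90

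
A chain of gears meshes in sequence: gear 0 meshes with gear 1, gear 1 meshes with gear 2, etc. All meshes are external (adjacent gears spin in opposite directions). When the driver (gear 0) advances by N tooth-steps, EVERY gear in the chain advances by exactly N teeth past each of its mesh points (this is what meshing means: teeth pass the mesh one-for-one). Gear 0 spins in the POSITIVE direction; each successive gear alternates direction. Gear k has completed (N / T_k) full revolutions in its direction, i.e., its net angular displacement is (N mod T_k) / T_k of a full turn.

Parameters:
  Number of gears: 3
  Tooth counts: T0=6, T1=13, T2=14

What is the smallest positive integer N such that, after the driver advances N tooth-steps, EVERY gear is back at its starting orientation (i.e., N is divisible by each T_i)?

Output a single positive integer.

Gear k returns to start when N is a multiple of T_k.
All gears at start simultaneously when N is a common multiple of [6, 13, 14]; the smallest such N is lcm(6, 13, 14).
Start: lcm = T0 = 6
Fold in T1=13: gcd(6, 13) = 1; lcm(6, 13) = 6 * 13 / 1 = 78 / 1 = 78
Fold in T2=14: gcd(78, 14) = 2; lcm(78, 14) = 78 * 14 / 2 = 1092 / 2 = 546
Full cycle length = 546

Answer: 546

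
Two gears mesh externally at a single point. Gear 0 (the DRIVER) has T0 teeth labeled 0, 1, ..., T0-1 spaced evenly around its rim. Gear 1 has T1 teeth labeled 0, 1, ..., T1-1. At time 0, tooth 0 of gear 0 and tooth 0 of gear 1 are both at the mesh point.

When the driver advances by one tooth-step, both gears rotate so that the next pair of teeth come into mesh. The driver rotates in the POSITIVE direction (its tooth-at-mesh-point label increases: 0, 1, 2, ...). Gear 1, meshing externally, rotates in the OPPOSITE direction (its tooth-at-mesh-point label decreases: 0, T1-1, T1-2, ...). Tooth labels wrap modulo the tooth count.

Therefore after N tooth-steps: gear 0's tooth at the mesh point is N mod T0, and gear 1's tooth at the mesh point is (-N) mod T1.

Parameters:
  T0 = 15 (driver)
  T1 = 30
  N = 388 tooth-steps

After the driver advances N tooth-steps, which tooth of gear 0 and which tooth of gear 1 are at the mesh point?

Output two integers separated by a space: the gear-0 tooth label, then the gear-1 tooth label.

Gear 0 (driver, T0=15): tooth at mesh = N mod T0
  388 = 25 * 15 + 13, so 388 mod 15 = 13
  gear 0 tooth = 13
Gear 1 (driven, T1=30): tooth at mesh = (-N) mod T1
  388 = 12 * 30 + 28, so 388 mod 30 = 28
  (-388) mod 30 = (-28) mod 30 = 30 - 28 = 2
Mesh after 388 steps: gear-0 tooth 13 meets gear-1 tooth 2

Answer: 13 2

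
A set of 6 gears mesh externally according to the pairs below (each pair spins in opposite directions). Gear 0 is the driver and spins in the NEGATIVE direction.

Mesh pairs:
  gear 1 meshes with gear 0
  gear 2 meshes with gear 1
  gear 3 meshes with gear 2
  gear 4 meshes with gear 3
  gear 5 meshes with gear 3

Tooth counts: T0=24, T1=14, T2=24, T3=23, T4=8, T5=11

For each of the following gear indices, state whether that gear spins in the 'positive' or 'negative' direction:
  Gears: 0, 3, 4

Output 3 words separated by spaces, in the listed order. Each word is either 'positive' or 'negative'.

Answer: negative positive negative

Derivation:
Gear 0 (driver): negative (depth 0)
  gear 1: meshes with gear 0 -> depth 1 -> positive (opposite of gear 0)
  gear 2: meshes with gear 1 -> depth 2 -> negative (opposite of gear 1)
  gear 3: meshes with gear 2 -> depth 3 -> positive (opposite of gear 2)
  gear 4: meshes with gear 3 -> depth 4 -> negative (opposite of gear 3)
  gear 5: meshes with gear 3 -> depth 4 -> negative (opposite of gear 3)
Queried indices 0, 3, 4 -> negative, positive, negative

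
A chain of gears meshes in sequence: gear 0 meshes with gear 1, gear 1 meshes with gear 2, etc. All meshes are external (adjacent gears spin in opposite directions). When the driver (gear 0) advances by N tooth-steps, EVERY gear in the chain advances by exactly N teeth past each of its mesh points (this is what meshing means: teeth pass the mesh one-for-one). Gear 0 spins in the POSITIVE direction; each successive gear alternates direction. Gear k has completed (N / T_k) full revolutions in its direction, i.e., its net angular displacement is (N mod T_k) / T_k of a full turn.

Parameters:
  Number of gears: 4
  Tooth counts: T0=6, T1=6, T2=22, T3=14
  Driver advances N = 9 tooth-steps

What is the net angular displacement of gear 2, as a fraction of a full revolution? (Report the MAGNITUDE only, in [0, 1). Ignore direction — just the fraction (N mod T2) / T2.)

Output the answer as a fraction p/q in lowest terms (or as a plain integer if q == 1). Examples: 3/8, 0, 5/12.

Chain of 4 gears, tooth counts: [6, 6, 22, 14]
  gear 0: T0=6, direction=positive, advance = 9 mod 6 = 3 teeth = 3/6 turn
  gear 1: T1=6, direction=negative, advance = 9 mod 6 = 3 teeth = 3/6 turn
  gear 2: T2=22, direction=positive, advance = 9 mod 22 = 9 teeth = 9/22 turn
  gear 3: T3=14, direction=negative, advance = 9 mod 14 = 9 teeth = 9/14 turn
Gear 2: 9 mod 22 = 9
Fraction = 9 / 22 = 9/22 (gcd(9,22)=1) = 9/22

Answer: 9/22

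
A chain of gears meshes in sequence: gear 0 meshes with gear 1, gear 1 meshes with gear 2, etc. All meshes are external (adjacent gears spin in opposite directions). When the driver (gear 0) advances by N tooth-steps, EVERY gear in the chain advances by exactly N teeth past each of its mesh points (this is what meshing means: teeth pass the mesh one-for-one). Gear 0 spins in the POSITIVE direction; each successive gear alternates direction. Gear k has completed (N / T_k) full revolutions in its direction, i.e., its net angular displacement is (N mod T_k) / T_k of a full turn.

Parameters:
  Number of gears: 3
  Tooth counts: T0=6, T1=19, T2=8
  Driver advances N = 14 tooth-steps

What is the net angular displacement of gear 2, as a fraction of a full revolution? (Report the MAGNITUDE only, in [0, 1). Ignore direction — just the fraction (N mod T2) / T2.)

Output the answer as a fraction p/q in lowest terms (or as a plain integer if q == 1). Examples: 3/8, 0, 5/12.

Chain of 3 gears, tooth counts: [6, 19, 8]
  gear 0: T0=6, direction=positive, advance = 14 mod 6 = 2 teeth = 2/6 turn
  gear 1: T1=19, direction=negative, advance = 14 mod 19 = 14 teeth = 14/19 turn
  gear 2: T2=8, direction=positive, advance = 14 mod 8 = 6 teeth = 6/8 turn
Gear 2: 14 mod 8 = 6
Fraction = 6 / 8 = 3/4 (gcd(6,8)=2) = 3/4

Answer: 3/4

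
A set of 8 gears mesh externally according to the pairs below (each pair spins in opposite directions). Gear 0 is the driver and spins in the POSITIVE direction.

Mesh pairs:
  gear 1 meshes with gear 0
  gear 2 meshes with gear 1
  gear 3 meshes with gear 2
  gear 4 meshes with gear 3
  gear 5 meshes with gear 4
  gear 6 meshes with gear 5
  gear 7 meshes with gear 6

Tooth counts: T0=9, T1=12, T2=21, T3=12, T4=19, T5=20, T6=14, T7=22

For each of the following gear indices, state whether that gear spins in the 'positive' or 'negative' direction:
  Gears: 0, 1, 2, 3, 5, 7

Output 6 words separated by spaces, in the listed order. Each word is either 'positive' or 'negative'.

Gear 0 (driver): positive (depth 0)
  gear 1: meshes with gear 0 -> depth 1 -> negative (opposite of gear 0)
  gear 2: meshes with gear 1 -> depth 2 -> positive (opposite of gear 1)
  gear 3: meshes with gear 2 -> depth 3 -> negative (opposite of gear 2)
  gear 4: meshes with gear 3 -> depth 4 -> positive (opposite of gear 3)
  gear 5: meshes with gear 4 -> depth 5 -> negative (opposite of gear 4)
  gear 6: meshes with gear 5 -> depth 6 -> positive (opposite of gear 5)
  gear 7: meshes with gear 6 -> depth 7 -> negative (opposite of gear 6)
Queried indices 0, 1, 2, 3, 5, 7 -> positive, negative, positive, negative, negative, negative

Answer: positive negative positive negative negative negative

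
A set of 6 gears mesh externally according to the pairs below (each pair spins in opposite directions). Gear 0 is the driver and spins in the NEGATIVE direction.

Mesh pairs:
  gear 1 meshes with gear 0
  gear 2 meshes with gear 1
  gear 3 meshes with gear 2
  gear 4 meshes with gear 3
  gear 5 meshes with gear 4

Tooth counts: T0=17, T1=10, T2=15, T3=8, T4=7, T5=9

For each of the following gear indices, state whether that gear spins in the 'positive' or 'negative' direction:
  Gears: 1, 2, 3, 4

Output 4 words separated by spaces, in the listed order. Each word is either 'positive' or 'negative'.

Gear 0 (driver): negative (depth 0)
  gear 1: meshes with gear 0 -> depth 1 -> positive (opposite of gear 0)
  gear 2: meshes with gear 1 -> depth 2 -> negative (opposite of gear 1)
  gear 3: meshes with gear 2 -> depth 3 -> positive (opposite of gear 2)
  gear 4: meshes with gear 3 -> depth 4 -> negative (opposite of gear 3)
  gear 5: meshes with gear 4 -> depth 5 -> positive (opposite of gear 4)
Queried indices 1, 2, 3, 4 -> positive, negative, positive, negative

Answer: positive negative positive negative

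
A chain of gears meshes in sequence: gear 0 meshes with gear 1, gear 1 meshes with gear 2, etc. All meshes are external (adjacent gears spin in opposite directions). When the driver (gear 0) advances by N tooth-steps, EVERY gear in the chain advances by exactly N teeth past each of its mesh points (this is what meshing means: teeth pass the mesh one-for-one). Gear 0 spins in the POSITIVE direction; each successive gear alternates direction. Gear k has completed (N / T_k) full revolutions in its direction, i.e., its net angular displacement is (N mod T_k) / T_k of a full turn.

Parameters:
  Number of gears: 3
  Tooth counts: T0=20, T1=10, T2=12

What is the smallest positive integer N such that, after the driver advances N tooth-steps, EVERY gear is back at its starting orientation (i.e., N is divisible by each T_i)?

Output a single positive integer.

Gear k returns to start when N is a multiple of T_k.
All gears at start simultaneously when N is a common multiple of [20, 10, 12]; the smallest such N is lcm(20, 10, 12).
Start: lcm = T0 = 20
Fold in T1=10: gcd(20, 10) = 10; lcm(20, 10) = 20 * 10 / 10 = 200 / 10 = 20
Fold in T2=12: gcd(20, 12) = 4; lcm(20, 12) = 20 * 12 / 4 = 240 / 4 = 60
Full cycle length = 60

Answer: 60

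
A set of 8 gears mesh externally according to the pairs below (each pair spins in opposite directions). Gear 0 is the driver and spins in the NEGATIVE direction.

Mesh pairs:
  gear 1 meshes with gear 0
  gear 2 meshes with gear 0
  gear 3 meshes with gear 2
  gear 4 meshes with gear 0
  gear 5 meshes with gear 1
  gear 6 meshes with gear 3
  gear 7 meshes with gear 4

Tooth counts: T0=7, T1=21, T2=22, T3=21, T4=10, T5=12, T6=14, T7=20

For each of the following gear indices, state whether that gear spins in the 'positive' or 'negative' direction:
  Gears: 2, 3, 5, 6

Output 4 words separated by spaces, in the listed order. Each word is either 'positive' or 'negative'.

Answer: positive negative negative positive

Derivation:
Gear 0 (driver): negative (depth 0)
  gear 1: meshes with gear 0 -> depth 1 -> positive (opposite of gear 0)
  gear 2: meshes with gear 0 -> depth 1 -> positive (opposite of gear 0)
  gear 3: meshes with gear 2 -> depth 2 -> negative (opposite of gear 2)
  gear 4: meshes with gear 0 -> depth 1 -> positive (opposite of gear 0)
  gear 5: meshes with gear 1 -> depth 2 -> negative (opposite of gear 1)
  gear 6: meshes with gear 3 -> depth 3 -> positive (opposite of gear 3)
  gear 7: meshes with gear 4 -> depth 2 -> negative (opposite of gear 4)
Queried indices 2, 3, 5, 6 -> positive, negative, negative, positive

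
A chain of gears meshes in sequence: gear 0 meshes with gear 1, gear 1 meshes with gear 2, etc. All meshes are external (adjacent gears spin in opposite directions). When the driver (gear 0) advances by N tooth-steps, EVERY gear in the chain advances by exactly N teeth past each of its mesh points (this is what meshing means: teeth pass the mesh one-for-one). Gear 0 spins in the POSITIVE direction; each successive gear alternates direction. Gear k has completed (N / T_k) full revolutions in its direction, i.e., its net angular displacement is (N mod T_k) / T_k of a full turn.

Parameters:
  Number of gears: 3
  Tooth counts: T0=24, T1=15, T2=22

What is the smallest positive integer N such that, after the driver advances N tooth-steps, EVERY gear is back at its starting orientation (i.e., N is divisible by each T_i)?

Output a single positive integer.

Gear k returns to start when N is a multiple of T_k.
All gears at start simultaneously when N is a common multiple of [24, 15, 22]; the smallest such N is lcm(24, 15, 22).
Start: lcm = T0 = 24
Fold in T1=15: gcd(24, 15) = 3; lcm(24, 15) = 24 * 15 / 3 = 360 / 3 = 120
Fold in T2=22: gcd(120, 22) = 2; lcm(120, 22) = 120 * 22 / 2 = 2640 / 2 = 1320
Full cycle length = 1320

Answer: 1320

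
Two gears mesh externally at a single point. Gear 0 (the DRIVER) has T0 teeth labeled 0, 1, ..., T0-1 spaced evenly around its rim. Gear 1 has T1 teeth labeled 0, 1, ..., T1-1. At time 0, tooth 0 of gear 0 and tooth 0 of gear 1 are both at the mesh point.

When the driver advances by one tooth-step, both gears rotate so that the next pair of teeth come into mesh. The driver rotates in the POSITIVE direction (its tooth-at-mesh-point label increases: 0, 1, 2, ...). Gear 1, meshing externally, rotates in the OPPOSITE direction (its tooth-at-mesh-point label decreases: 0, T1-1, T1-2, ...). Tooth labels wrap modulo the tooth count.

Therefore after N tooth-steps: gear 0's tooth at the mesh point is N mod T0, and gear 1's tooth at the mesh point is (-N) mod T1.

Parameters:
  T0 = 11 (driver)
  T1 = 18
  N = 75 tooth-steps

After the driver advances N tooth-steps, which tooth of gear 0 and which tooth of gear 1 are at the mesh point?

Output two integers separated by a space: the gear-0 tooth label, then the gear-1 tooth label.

Answer: 9 15

Derivation:
Gear 0 (driver, T0=11): tooth at mesh = N mod T0
  75 = 6 * 11 + 9, so 75 mod 11 = 9
  gear 0 tooth = 9
Gear 1 (driven, T1=18): tooth at mesh = (-N) mod T1
  75 = 4 * 18 + 3, so 75 mod 18 = 3
  (-75) mod 18 = (-3) mod 18 = 18 - 3 = 15
Mesh after 75 steps: gear-0 tooth 9 meets gear-1 tooth 15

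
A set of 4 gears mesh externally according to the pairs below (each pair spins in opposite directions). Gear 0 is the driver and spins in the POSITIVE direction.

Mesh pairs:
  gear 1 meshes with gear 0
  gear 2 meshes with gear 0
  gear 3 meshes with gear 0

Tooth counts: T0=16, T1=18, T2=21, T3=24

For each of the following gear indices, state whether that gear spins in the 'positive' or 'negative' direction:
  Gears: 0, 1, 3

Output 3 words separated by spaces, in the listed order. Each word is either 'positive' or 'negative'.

Answer: positive negative negative

Derivation:
Gear 0 (driver): positive (depth 0)
  gear 1: meshes with gear 0 -> depth 1 -> negative (opposite of gear 0)
  gear 2: meshes with gear 0 -> depth 1 -> negative (opposite of gear 0)
  gear 3: meshes with gear 0 -> depth 1 -> negative (opposite of gear 0)
Queried indices 0, 1, 3 -> positive, negative, negative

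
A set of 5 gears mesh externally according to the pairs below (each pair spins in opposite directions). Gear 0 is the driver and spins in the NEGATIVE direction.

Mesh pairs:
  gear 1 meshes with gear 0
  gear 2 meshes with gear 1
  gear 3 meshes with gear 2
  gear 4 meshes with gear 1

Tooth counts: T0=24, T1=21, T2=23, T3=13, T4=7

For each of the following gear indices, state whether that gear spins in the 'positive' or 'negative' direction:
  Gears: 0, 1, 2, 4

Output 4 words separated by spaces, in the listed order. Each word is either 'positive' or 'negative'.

Answer: negative positive negative negative

Derivation:
Gear 0 (driver): negative (depth 0)
  gear 1: meshes with gear 0 -> depth 1 -> positive (opposite of gear 0)
  gear 2: meshes with gear 1 -> depth 2 -> negative (opposite of gear 1)
  gear 3: meshes with gear 2 -> depth 3 -> positive (opposite of gear 2)
  gear 4: meshes with gear 1 -> depth 2 -> negative (opposite of gear 1)
Queried indices 0, 1, 2, 4 -> negative, positive, negative, negative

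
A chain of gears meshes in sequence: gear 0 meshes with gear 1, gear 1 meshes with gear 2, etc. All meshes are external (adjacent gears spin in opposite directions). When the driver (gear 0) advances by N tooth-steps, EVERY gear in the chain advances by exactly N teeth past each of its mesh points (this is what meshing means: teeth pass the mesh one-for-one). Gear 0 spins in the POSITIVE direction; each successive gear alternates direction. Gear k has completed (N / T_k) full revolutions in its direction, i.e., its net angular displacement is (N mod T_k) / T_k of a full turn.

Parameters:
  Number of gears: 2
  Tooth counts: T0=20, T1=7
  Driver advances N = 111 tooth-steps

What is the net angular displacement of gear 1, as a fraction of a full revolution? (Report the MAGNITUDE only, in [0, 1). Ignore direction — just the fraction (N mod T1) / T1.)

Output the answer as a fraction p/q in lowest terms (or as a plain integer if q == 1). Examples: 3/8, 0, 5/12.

Answer: 6/7

Derivation:
Chain of 2 gears, tooth counts: [20, 7]
  gear 0: T0=20, direction=positive, advance = 111 mod 20 = 11 teeth = 11/20 turn
  gear 1: T1=7, direction=negative, advance = 111 mod 7 = 6 teeth = 6/7 turn
Gear 1: 111 mod 7 = 6
Fraction = 6 / 7 = 6/7 (gcd(6,7)=1) = 6/7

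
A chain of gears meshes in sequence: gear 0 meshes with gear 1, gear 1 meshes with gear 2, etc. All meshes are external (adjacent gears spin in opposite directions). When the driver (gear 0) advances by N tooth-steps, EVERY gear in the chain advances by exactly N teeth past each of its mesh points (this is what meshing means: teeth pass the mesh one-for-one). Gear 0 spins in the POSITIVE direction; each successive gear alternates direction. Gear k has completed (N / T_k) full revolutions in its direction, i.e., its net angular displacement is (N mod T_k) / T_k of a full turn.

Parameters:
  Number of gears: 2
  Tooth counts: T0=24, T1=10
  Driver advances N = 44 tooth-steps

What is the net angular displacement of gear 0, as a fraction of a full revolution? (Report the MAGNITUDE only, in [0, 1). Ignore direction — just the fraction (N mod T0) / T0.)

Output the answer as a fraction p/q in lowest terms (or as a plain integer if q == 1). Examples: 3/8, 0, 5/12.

Chain of 2 gears, tooth counts: [24, 10]
  gear 0: T0=24, direction=positive, advance = 44 mod 24 = 20 teeth = 20/24 turn
  gear 1: T1=10, direction=negative, advance = 44 mod 10 = 4 teeth = 4/10 turn
Gear 0: 44 mod 24 = 20
Fraction = 20 / 24 = 5/6 (gcd(20,24)=4) = 5/6

Answer: 5/6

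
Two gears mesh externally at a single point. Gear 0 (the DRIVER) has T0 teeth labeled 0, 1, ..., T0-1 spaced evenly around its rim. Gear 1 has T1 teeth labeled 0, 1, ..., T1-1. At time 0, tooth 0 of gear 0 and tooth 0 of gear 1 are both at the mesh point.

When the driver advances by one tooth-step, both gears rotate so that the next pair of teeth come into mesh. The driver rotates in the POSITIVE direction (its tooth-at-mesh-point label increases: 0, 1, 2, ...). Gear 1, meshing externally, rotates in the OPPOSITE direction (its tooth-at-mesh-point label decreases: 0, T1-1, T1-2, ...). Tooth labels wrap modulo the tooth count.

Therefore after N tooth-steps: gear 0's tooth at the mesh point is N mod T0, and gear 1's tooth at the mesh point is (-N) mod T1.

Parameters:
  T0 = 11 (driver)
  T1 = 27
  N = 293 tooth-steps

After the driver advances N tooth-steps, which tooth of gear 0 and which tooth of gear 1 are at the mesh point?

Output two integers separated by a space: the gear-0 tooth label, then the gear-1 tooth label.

Answer: 7 4

Derivation:
Gear 0 (driver, T0=11): tooth at mesh = N mod T0
  293 = 26 * 11 + 7, so 293 mod 11 = 7
  gear 0 tooth = 7
Gear 1 (driven, T1=27): tooth at mesh = (-N) mod T1
  293 = 10 * 27 + 23, so 293 mod 27 = 23
  (-293) mod 27 = (-23) mod 27 = 27 - 23 = 4
Mesh after 293 steps: gear-0 tooth 7 meets gear-1 tooth 4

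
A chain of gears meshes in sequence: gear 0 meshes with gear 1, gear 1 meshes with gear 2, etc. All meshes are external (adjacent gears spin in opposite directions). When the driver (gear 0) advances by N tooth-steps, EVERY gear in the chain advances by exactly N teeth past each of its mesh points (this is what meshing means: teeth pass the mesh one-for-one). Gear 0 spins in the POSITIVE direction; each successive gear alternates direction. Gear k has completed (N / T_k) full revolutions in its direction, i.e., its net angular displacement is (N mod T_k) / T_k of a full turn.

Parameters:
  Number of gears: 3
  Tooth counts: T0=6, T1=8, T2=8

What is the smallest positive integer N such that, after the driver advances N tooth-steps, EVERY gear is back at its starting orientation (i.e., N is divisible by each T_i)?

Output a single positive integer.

Gear k returns to start when N is a multiple of T_k.
All gears at start simultaneously when N is a common multiple of [6, 8, 8]; the smallest such N is lcm(6, 8, 8).
Start: lcm = T0 = 6
Fold in T1=8: gcd(6, 8) = 2; lcm(6, 8) = 6 * 8 / 2 = 48 / 2 = 24
Fold in T2=8: gcd(24, 8) = 8; lcm(24, 8) = 24 * 8 / 8 = 192 / 8 = 24
Full cycle length = 24

Answer: 24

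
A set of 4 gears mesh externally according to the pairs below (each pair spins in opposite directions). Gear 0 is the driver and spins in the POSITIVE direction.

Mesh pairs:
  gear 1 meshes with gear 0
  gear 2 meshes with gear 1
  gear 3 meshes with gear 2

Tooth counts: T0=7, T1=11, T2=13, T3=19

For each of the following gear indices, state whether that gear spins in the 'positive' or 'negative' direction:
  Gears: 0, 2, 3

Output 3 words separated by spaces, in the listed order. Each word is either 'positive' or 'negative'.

Answer: positive positive negative

Derivation:
Gear 0 (driver): positive (depth 0)
  gear 1: meshes with gear 0 -> depth 1 -> negative (opposite of gear 0)
  gear 2: meshes with gear 1 -> depth 2 -> positive (opposite of gear 1)
  gear 3: meshes with gear 2 -> depth 3 -> negative (opposite of gear 2)
Queried indices 0, 2, 3 -> positive, positive, negative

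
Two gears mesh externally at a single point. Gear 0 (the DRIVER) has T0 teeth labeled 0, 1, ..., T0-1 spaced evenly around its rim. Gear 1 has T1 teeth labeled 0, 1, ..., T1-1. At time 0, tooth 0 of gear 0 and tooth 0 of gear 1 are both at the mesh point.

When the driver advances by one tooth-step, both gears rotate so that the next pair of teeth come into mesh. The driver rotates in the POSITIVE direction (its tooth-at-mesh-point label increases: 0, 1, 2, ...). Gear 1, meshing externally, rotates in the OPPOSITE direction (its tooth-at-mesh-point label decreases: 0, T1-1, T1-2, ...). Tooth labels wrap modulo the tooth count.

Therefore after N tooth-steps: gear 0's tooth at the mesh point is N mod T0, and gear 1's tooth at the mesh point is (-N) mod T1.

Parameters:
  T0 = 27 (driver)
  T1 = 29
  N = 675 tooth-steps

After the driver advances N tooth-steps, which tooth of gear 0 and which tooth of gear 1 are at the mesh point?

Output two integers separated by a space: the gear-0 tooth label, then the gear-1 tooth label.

Gear 0 (driver, T0=27): tooth at mesh = N mod T0
  675 = 25 * 27 + 0, so 675 mod 27 = 0
  gear 0 tooth = 0
Gear 1 (driven, T1=29): tooth at mesh = (-N) mod T1
  675 = 23 * 29 + 8, so 675 mod 29 = 8
  (-675) mod 29 = (-8) mod 29 = 29 - 8 = 21
Mesh after 675 steps: gear-0 tooth 0 meets gear-1 tooth 21

Answer: 0 21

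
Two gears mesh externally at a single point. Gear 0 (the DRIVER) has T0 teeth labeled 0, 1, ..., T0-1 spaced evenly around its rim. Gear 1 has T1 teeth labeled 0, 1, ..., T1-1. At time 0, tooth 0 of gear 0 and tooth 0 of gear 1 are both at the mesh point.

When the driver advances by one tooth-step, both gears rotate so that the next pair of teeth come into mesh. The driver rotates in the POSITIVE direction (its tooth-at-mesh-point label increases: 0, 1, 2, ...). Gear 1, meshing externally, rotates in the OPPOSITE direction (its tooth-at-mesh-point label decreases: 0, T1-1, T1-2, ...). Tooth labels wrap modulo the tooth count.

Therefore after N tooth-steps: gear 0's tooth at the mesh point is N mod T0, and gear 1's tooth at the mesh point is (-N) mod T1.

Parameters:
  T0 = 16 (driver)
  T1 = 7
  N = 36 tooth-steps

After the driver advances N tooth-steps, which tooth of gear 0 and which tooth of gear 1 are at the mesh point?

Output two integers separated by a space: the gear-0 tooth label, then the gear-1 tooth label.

Answer: 4 6

Derivation:
Gear 0 (driver, T0=16): tooth at mesh = N mod T0
  36 = 2 * 16 + 4, so 36 mod 16 = 4
  gear 0 tooth = 4
Gear 1 (driven, T1=7): tooth at mesh = (-N) mod T1
  36 = 5 * 7 + 1, so 36 mod 7 = 1
  (-36) mod 7 = (-1) mod 7 = 7 - 1 = 6
Mesh after 36 steps: gear-0 tooth 4 meets gear-1 tooth 6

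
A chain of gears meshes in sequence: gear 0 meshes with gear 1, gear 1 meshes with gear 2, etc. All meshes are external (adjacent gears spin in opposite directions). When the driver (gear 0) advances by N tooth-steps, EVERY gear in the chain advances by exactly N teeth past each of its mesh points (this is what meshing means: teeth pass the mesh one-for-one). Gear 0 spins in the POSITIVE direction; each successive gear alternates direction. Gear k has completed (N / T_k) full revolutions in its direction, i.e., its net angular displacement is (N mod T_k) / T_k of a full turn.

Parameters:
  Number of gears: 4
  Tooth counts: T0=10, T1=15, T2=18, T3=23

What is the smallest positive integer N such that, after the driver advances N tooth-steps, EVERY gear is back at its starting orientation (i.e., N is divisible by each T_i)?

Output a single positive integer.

Answer: 2070

Derivation:
Gear k returns to start when N is a multiple of T_k.
All gears at start simultaneously when N is a common multiple of [10, 15, 18, 23]; the smallest such N is lcm(10, 15, 18, 23).
Start: lcm = T0 = 10
Fold in T1=15: gcd(10, 15) = 5; lcm(10, 15) = 10 * 15 / 5 = 150 / 5 = 30
Fold in T2=18: gcd(30, 18) = 6; lcm(30, 18) = 30 * 18 / 6 = 540 / 6 = 90
Fold in T3=23: gcd(90, 23) = 1; lcm(90, 23) = 90 * 23 / 1 = 2070 / 1 = 2070
Full cycle length = 2070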